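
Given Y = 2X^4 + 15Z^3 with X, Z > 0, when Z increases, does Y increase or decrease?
Y increases

Taking the partial derivative:
∂Y/∂Z = 45Z^2

∂Y/∂Z = 45Z^2 > 0 (assuming positive values)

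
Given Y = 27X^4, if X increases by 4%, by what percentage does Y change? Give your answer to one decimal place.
17.0%

For Y = 27X^4:
If X → X(1 + 0.04)
Then Y → Y · (1 + 0.04)^4
     ≈ Y · 1.1699

Percentage change = ((1 + 0.04)^4 − 1) × 100% ≈ 17.0%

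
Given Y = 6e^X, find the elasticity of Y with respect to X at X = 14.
Elasticity = 14

Elasticity = (dY/dX) · (X/Y)

dY/dX = 6·e^X
At X = 14: dY/dX = 6·e^14, Y = 6·e^14

Elasticity = (6·e^14) · (14 / (6·e^14)) = 14

Interpretation: for a small percentage change in X, the percentage change in Y is approximately 14.00 times as large.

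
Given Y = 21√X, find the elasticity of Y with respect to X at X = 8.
Elasticity = 1/2

Elasticity = (dY/dX) · (X/Y)

dY/dX = 21/(2·√X)
At X = 8: dY/dX = 21·√2/8, Y = 42·√2

Elasticity = (21·√2/8) · (8 / (42·√2)) = 1/2

Interpretation: for a small percentage change in X, the percentage change in Y is approximately 0.50 times as large.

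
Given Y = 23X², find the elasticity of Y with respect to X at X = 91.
Elasticity = 2

Elasticity = (dY/dX) · (X/Y)

dY/dX = 46·X
At X = 91: dY/dX = 4186, Y = 190463

Elasticity = 4186 · (91 / 190463) = 2

Interpretation: for a small percentage change in X, the percentage change in Y is approximately 2.00 times as large.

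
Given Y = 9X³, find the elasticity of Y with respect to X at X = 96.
Elasticity = 3

Elasticity = (dY/dX) · (X/Y)

dY/dX = 27·X²
At X = 96: dY/dX = 248832, Y = 7962624

Elasticity = 248832 · (96 / 7962624) = 3

Interpretation: for a small percentage change in X, the percentage change in Y is approximately 3.00 times as large.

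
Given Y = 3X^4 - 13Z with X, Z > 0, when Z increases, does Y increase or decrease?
Y decreases

Taking the partial derivative:
∂Y/∂Z = -13

∂Y/∂Z = -13 < 0 (assuming positive values)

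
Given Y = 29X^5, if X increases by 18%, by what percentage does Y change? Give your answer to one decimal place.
128.8%

For Y = 29X^5:
If X → X(1 + 0.18)
Then Y → Y · (1 + 0.18)^5
     ≈ Y · 2.2878

Percentage change = ((1 + 0.18)^5 − 1) × 100% ≈ 128.8%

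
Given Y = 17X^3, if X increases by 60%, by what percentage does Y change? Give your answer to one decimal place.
309.6%

For Y = 17X^3:
If X → X(1 + 0.6)
Then Y → Y · (1 + 0.6)^3
     = Y · 4.0960

Percentage change = ((1 + 0.6)^3 − 1) × 100% = 309.6%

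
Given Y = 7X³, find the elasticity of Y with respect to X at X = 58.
Elasticity = 3

Elasticity = (dY/dX) · (X/Y)

dY/dX = 21·X²
At X = 58: dY/dX = 70644, Y = 1365784

Elasticity = 70644 · (58 / 1365784) = 3

Interpretation: for a small percentage change in X, the percentage change in Y is approximately 3.00 times as large.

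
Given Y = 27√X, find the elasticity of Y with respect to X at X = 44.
Elasticity = 1/2

Elasticity = (dY/dX) · (X/Y)

dY/dX = 27/(2·√X)
At X = 44: dY/dX = 27·√11/44, Y = 54·√11

Elasticity = (27·√11/44) · (44 / (54·√11)) = 1/2

Interpretation: for a small percentage change in X, the percentage change in Y is approximately 0.50 times as large.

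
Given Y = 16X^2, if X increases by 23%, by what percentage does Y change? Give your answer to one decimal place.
51.3%

For Y = 16X^2:
If X → X(1 + 0.23)
Then Y → Y · (1 + 0.23)^2
     = Y · 1.5129

Percentage change = ((1 + 0.23)^2 − 1) × 100% ≈ 51.3%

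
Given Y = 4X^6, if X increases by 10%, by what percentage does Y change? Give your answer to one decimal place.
77.2%

For Y = 4X^6:
If X → X(1 + 0.1)
Then Y → Y · (1 + 0.1)^6
     ≈ Y · 1.7716

Percentage change = ((1 + 0.1)^6 − 1) × 100% ≈ 77.2%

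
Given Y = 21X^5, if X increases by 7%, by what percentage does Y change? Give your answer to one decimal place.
40.3%

For Y = 21X^5:
If X → X(1 + 0.07)
Then Y → Y · (1 + 0.07)^5
     ≈ Y · 1.4026

Percentage change = ((1 + 0.07)^5 − 1) × 100% ≈ 40.3%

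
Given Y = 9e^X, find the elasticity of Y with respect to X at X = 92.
Elasticity = 92

Elasticity = (dY/dX) · (X/Y)

dY/dX = 9·e^X
At X = 92: dY/dX = 9·e^92, Y = 9·e^92

Elasticity = (9·e^92) · (92 / (9·e^92)) = 92

Interpretation: for a small percentage change in X, the percentage change in Y is approximately 92.00 times as large.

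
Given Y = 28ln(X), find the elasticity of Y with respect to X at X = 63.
Elasticity = 1/ln(63) ≈ 0.2414

Elasticity = (dY/dX) · (X/Y)

dY/dX = 28/X
At X = 63: dY/dX = 4/9, Y = 28·ln(63)

Elasticity = (4/9) · (63 / (28·ln(63))) = 1/ln(63) ≈ 0.2414

Interpretation: for a small percentage change in X, the percentage change in Y is approximately 0.24 times as large.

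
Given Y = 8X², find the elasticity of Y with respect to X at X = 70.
Elasticity = 2

Elasticity = (dY/dX) · (X/Y)

dY/dX = 16·X
At X = 70: dY/dX = 1120, Y = 39200

Elasticity = 1120 · (70 / 39200) = 2

Interpretation: for a small percentage change in X, the percentage change in Y is approximately 2.00 times as large.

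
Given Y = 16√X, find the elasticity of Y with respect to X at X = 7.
Elasticity = 1/2

Elasticity = (dY/dX) · (X/Y)

dY/dX = 8/√X
At X = 7: dY/dX = 8·√7/7, Y = 16·√7

Elasticity = (8·√7/7) · (7 / (16·√7)) = 1/2

Interpretation: for a small percentage change in X, the percentage change in Y is approximately 0.50 times as large.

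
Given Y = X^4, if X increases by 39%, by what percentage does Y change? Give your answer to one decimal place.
273.3%

For Y = X^4:
If X → X(1 + 0.39)
Then Y → Y · (1 + 0.39)^4
     ≈ Y · 3.7330

Percentage change = ((1 + 0.39)^4 − 1) × 100% ≈ 273.3%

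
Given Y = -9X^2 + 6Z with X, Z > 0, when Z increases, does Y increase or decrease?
Y increases

Taking the partial derivative:
∂Y/∂Z = 6

∂Y/∂Z = 6 > 0 (assuming positive values)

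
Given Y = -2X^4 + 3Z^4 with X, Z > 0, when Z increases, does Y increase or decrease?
Y increases

Taking the partial derivative:
∂Y/∂Z = 12Z^3

∂Y/∂Z = 12Z^3 > 0 (assuming positive values)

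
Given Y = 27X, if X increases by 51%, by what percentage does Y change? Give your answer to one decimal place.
51.0%

For Y = 27X:
If X → X(1 + 0.51)
Then Y → Y · (1 + 0.51)^1
     = Y · 1.5100

Percentage change = ((1 + 0.51)^1 − 1) × 100% = 51.0%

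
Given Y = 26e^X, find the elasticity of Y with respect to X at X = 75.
Elasticity = 75

Elasticity = (dY/dX) · (X/Y)

dY/dX = 26·e^X
At X = 75: dY/dX = 26·e^75, Y = 26·e^75

Elasticity = (26·e^75) · (75 / (26·e^75)) = 75

Interpretation: for a small percentage change in X, the percentage change in Y is approximately 75.00 times as large.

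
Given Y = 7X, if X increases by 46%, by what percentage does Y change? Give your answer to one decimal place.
46.0%

For Y = 7X:
If X → X(1 + 0.46)
Then Y → Y · (1 + 0.46)^1
     = Y · 1.4600

Percentage change = ((1 + 0.46)^1 − 1) × 100% = 46.0%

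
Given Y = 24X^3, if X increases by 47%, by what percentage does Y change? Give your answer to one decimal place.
217.7%

For Y = 24X^3:
If X → X(1 + 0.47)
Then Y → Y · (1 + 0.47)^3
     ≈ Y · 3.1765

Percentage change = ((1 + 0.47)^3 − 1) × 100% ≈ 217.7%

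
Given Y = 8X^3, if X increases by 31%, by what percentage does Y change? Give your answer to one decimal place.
124.8%

For Y = 8X^3:
If X → X(1 + 0.31)
Then Y → Y · (1 + 0.31)^3
     ≈ Y · 2.2481

Percentage change = ((1 + 0.31)^3 − 1) × 100% ≈ 124.8%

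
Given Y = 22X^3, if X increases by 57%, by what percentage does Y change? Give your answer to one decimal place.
287.0%

For Y = 22X^3:
If X → X(1 + 0.57)
Then Y → Y · (1 + 0.57)^3
     ≈ Y · 3.8699

Percentage change = ((1 + 0.57)^3 − 1) × 100% ≈ 287.0%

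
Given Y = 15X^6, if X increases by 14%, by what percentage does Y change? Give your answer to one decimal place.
119.5%

For Y = 15X^6:
If X → X(1 + 0.14)
Then Y → Y · (1 + 0.14)^6
     ≈ Y · 2.1950

Percentage change = ((1 + 0.14)^6 − 1) × 100% ≈ 119.5%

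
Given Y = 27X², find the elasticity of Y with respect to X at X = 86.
Elasticity = 2

Elasticity = (dY/dX) · (X/Y)

dY/dX = 54·X
At X = 86: dY/dX = 4644, Y = 199692

Elasticity = 4644 · (86 / 199692) = 2

Interpretation: for a small percentage change in X, the percentage change in Y is approximately 2.00 times as large.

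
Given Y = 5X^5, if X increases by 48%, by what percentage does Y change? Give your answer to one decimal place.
610.1%

For Y = 5X^5:
If X → X(1 + 0.48)
Then Y → Y · (1 + 0.48)^5
     ≈ Y · 7.1008

Percentage change = ((1 + 0.48)^5 − 1) × 100% ≈ 610.1%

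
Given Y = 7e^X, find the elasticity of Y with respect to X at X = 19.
Elasticity = 19

Elasticity = (dY/dX) · (X/Y)

dY/dX = 7·e^X
At X = 19: dY/dX = 7·e^19, Y = 7·e^19

Elasticity = (7·e^19) · (19 / (7·e^19)) = 19

Interpretation: for a small percentage change in X, the percentage change in Y is approximately 19.00 times as large.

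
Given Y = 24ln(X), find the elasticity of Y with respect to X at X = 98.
Elasticity = 1/ln(98) ≈ 0.2181

Elasticity = (dY/dX) · (X/Y)

dY/dX = 24/X
At X = 98: dY/dX = 12/49, Y = 24·ln(98)

Elasticity = (12/49) · (98 / (24·ln(98))) = 1/ln(98) ≈ 0.2181

Interpretation: for a small percentage change in X, the percentage change in Y is approximately 0.22 times as large.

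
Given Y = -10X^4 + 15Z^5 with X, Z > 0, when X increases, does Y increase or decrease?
Y decreases

Taking the partial derivative:
∂Y/∂X = -40X^3

∂Y/∂X = -40X^3 < 0 (assuming positive values)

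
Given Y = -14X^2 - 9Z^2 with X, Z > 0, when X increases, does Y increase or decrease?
Y decreases

Taking the partial derivative:
∂Y/∂X = -28X

∂Y/∂X = -28X < 0 (assuming positive values)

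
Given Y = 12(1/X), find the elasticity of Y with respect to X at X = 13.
Elasticity = -1

Elasticity = (dY/dX) · (X/Y)

dY/dX = -12/X²
At X = 13: dY/dX = -12/169, Y = 12/13

Elasticity = (-12/169) · (13 / (12/13)) = -1

Interpretation: for a small percentage change in X, the percentage change in Y is approximately -1.00 times as large.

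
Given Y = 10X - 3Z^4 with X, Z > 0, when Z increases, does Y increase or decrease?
Y decreases

Taking the partial derivative:
∂Y/∂Z = -12Z^3

∂Y/∂Z = -12Z^3 < 0 (assuming positive values)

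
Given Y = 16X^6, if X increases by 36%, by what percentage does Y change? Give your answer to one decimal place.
532.8%

For Y = 16X^6:
If X → X(1 + 0.36)
Then Y → Y · (1 + 0.36)^6
     ≈ Y · 6.3275

Percentage change = ((1 + 0.36)^6 − 1) × 100% ≈ 532.8%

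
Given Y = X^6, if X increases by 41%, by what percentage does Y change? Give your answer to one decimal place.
685.8%

For Y = X^6:
If X → X(1 + 0.41)
Then Y → Y · (1 + 0.41)^6
     ≈ Y · 7.8580

Percentage change = ((1 + 0.41)^6 − 1) × 100% ≈ 685.8%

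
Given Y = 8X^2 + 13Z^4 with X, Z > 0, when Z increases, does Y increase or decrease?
Y increases

Taking the partial derivative:
∂Y/∂Z = 52Z^3

∂Y/∂Z = 52Z^3 > 0 (assuming positive values)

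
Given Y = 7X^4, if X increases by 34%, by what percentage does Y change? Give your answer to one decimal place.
222.4%

For Y = 7X^4:
If X → X(1 + 0.34)
Then Y → Y · (1 + 0.34)^4
     ≈ Y · 3.2242

Percentage change = ((1 + 0.34)^4 − 1) × 100% ≈ 222.4%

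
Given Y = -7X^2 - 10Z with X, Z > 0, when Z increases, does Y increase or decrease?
Y decreases

Taking the partial derivative:
∂Y/∂Z = -10

∂Y/∂Z = -10 < 0 (assuming positive values)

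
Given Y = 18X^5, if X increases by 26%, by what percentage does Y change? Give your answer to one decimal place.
217.6%

For Y = 18X^5:
If X → X(1 + 0.26)
Then Y → Y · (1 + 0.26)^5
     ≈ Y · 3.1758

Percentage change = ((1 + 0.26)^5 − 1) × 100% ≈ 217.6%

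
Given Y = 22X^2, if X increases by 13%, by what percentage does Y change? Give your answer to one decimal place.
27.7%

For Y = 22X^2:
If X → X(1 + 0.13)
Then Y → Y · (1 + 0.13)^2
     = Y · 1.2769

Percentage change = ((1 + 0.13)^2 − 1) × 100% ≈ 27.7%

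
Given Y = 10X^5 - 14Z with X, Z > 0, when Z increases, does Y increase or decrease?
Y decreases

Taking the partial derivative:
∂Y/∂Z = -14

∂Y/∂Z = -14 < 0 (assuming positive values)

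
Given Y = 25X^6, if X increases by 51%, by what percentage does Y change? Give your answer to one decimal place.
1085.4%

For Y = 25X^6:
If X → X(1 + 0.51)
Then Y → Y · (1 + 0.51)^6
     ≈ Y · 11.8539

Percentage change = ((1 + 0.51)^6 − 1) × 100% ≈ 1085.4%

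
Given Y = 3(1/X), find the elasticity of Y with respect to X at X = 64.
Elasticity = -1

Elasticity = (dY/dX) · (X/Y)

dY/dX = -3/X²
At X = 64: dY/dX = -3/4096, Y = 3/64

Elasticity = (-3/4096) · (64 / (3/64)) = -1

Interpretation: for a small percentage change in X, the percentage change in Y is approximately -1.00 times as large.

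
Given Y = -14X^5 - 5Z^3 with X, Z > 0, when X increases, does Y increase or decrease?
Y decreases

Taking the partial derivative:
∂Y/∂X = -70X^4

∂Y/∂X = -70X^4 < 0 (assuming positive values)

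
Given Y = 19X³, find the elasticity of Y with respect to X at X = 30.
Elasticity = 3

Elasticity = (dY/dX) · (X/Y)

dY/dX = 57·X²
At X = 30: dY/dX = 51300, Y = 513000

Elasticity = 51300 · (30 / 513000) = 3

Interpretation: for a small percentage change in X, the percentage change in Y is approximately 3.00 times as large.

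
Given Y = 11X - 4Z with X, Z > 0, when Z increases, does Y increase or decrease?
Y decreases

Taking the partial derivative:
∂Y/∂Z = -4

∂Y/∂Z = -4 < 0 (assuming positive values)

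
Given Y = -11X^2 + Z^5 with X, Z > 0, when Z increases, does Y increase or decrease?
Y increases

Taking the partial derivative:
∂Y/∂Z = 5Z^4

∂Y/∂Z = 5Z^4 > 0 (assuming positive values)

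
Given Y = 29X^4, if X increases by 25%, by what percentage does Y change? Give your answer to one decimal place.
144.1%

For Y = 29X^4:
If X → X(1 + 0.25)
Then Y → Y · (1 + 0.25)^4
     ≈ Y · 2.4414

Percentage change = ((1 + 0.25)^4 − 1) × 100% ≈ 144.1%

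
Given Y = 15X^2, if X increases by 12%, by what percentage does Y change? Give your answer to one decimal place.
25.4%

For Y = 15X^2:
If X → X(1 + 0.12)
Then Y → Y · (1 + 0.12)^2
     = Y · 1.2544

Percentage change = ((1 + 0.12)^2 − 1) × 100% ≈ 25.4%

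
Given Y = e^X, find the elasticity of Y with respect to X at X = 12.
Elasticity = 12

Elasticity = (dY/dX) · (X/Y)

dY/dX = e^X
At X = 12: dY/dX = e^12, Y = e^12

Elasticity = (e^12) · (12 / (e^12)) = 12

Interpretation: for a small percentage change in X, the percentage change in Y is approximately 12.00 times as large.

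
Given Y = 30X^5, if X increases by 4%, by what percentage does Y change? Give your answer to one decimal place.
21.7%

For Y = 30X^5:
If X → X(1 + 0.04)
Then Y → Y · (1 + 0.04)^5
     ≈ Y · 1.2167

Percentage change = ((1 + 0.04)^5 − 1) × 100% ≈ 21.7%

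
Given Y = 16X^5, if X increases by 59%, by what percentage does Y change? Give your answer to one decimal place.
916.2%

For Y = 16X^5:
If X → X(1 + 0.59)
Then Y → Y · (1 + 0.59)^5
     ≈ Y · 10.1622

Percentage change = ((1 + 0.59)^5 − 1) × 100% ≈ 916.2%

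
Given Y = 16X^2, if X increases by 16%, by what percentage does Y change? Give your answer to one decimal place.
34.6%

For Y = 16X^2:
If X → X(1 + 0.16)
Then Y → Y · (1 + 0.16)^2
     = Y · 1.3456

Percentage change = ((1 + 0.16)^2 − 1) × 100% ≈ 34.6%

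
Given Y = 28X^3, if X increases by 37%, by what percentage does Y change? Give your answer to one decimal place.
157.1%

For Y = 28X^3:
If X → X(1 + 0.37)
Then Y → Y · (1 + 0.37)^3
     ≈ Y · 2.5714

Percentage change = ((1 + 0.37)^3 − 1) × 100% ≈ 157.1%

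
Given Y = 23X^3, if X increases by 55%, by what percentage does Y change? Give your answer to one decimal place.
272.4%

For Y = 23X^3:
If X → X(1 + 0.55)
Then Y → Y · (1 + 0.55)^3
     ≈ Y · 3.7239

Percentage change = ((1 + 0.55)^3 − 1) × 100% ≈ 272.4%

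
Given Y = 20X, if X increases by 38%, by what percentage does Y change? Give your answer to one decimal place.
38.0%

For Y = 20X:
If X → X(1 + 0.38)
Then Y → Y · (1 + 0.38)^1
     = Y · 1.3800

Percentage change = ((1 + 0.38)^1 − 1) × 100% = 38.0%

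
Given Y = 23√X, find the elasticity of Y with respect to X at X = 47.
Elasticity = 1/2

Elasticity = (dY/dX) · (X/Y)

dY/dX = 23/(2·√X)
At X = 47: dY/dX = 23·√47/94, Y = 23·√47

Elasticity = (23·√47/94) · (47 / (23·√47)) = 1/2

Interpretation: for a small percentage change in X, the percentage change in Y is approximately 0.50 times as large.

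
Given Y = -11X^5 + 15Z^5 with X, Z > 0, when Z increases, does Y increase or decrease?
Y increases

Taking the partial derivative:
∂Y/∂Z = 75Z^4

∂Y/∂Z = 75Z^4 > 0 (assuming positive values)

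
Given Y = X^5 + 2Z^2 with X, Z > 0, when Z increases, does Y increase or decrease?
Y increases

Taking the partial derivative:
∂Y/∂Z = 4Z

∂Y/∂Z = 4Z > 0 (assuming positive values)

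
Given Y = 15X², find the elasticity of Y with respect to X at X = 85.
Elasticity = 2

Elasticity = (dY/dX) · (X/Y)

dY/dX = 30·X
At X = 85: dY/dX = 2550, Y = 108375

Elasticity = 2550 · (85 / 108375) = 2

Interpretation: for a small percentage change in X, the percentage change in Y is approximately 2.00 times as large.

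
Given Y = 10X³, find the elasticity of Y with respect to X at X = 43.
Elasticity = 3

Elasticity = (dY/dX) · (X/Y)

dY/dX = 30·X²
At X = 43: dY/dX = 55470, Y = 795070

Elasticity = 55470 · (43 / 795070) = 3

Interpretation: for a small percentage change in X, the percentage change in Y is approximately 3.00 times as large.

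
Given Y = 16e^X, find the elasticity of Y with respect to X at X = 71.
Elasticity = 71

Elasticity = (dY/dX) · (X/Y)

dY/dX = 16·e^X
At X = 71: dY/dX = 16·e^71, Y = 16·e^71

Elasticity = (16·e^71) · (71 / (16·e^71)) = 71

Interpretation: for a small percentage change in X, the percentage change in Y is approximately 71.00 times as large.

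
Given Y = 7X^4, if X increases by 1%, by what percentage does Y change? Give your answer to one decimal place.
4.1%

For Y = 7X^4:
If X → X(1 + 0.01)
Then Y → Y · (1 + 0.01)^4
     ≈ Y · 1.0406

Percentage change = ((1 + 0.01)^4 − 1) × 100% ≈ 4.1%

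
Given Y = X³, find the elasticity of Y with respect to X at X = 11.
Elasticity = 3

Elasticity = (dY/dX) · (X/Y)

dY/dX = 3·X²
At X = 11: dY/dX = 363, Y = 1331

Elasticity = 363 · (11 / 1331) = 3

Interpretation: for a small percentage change in X, the percentage change in Y is approximately 3.00 times as large.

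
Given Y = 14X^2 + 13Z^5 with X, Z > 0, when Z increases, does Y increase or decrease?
Y increases

Taking the partial derivative:
∂Y/∂Z = 65Z^4

∂Y/∂Z = 65Z^4 > 0 (assuming positive values)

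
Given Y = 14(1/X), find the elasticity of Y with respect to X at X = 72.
Elasticity = -1

Elasticity = (dY/dX) · (X/Y)

dY/dX = -14/X²
At X = 72: dY/dX = -7/2592, Y = 7/36

Elasticity = (-7/2592) · (72 / (7/36)) = -1

Interpretation: for a small percentage change in X, the percentage change in Y is approximately -1.00 times as large.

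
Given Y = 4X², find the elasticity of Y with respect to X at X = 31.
Elasticity = 2

Elasticity = (dY/dX) · (X/Y)

dY/dX = 8·X
At X = 31: dY/dX = 248, Y = 3844

Elasticity = 248 · (31 / 3844) = 2

Interpretation: for a small percentage change in X, the percentage change in Y is approximately 2.00 times as large.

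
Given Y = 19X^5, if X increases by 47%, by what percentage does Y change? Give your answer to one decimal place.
586.4%

For Y = 19X^5:
If X → X(1 + 0.47)
Then Y → Y · (1 + 0.47)^5
     ≈ Y · 6.8641

Percentage change = ((1 + 0.47)^5 − 1) × 100% ≈ 586.4%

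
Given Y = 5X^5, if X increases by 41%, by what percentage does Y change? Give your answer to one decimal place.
457.3%

For Y = 5X^5:
If X → X(1 + 0.41)
Then Y → Y · (1 + 0.41)^5
     ≈ Y · 5.5731

Percentage change = ((1 + 0.41)^5 − 1) × 100% ≈ 457.3%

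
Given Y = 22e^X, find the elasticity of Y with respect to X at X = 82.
Elasticity = 82

Elasticity = (dY/dX) · (X/Y)

dY/dX = 22·e^X
At X = 82: dY/dX = 22·e^82, Y = 22·e^82

Elasticity = (22·e^82) · (82 / (22·e^82)) = 82

Interpretation: for a small percentage change in X, the percentage change in Y is approximately 82.00 times as large.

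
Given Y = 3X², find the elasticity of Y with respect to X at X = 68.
Elasticity = 2

Elasticity = (dY/dX) · (X/Y)

dY/dX = 6·X
At X = 68: dY/dX = 408, Y = 13872

Elasticity = 408 · (68 / 13872) = 2

Interpretation: for a small percentage change in X, the percentage change in Y is approximately 2.00 times as large.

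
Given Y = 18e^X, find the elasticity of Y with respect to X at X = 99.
Elasticity = 99

Elasticity = (dY/dX) · (X/Y)

dY/dX = 18·e^X
At X = 99: dY/dX = 18·e^99, Y = 18·e^99

Elasticity = (18·e^99) · (99 / (18·e^99)) = 99

Interpretation: for a small percentage change in X, the percentage change in Y is approximately 99.00 times as large.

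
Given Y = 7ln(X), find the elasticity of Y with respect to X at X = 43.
Elasticity = 1/ln(43) ≈ 0.2659

Elasticity = (dY/dX) · (X/Y)

dY/dX = 7/X
At X = 43: dY/dX = 7/43, Y = 7·ln(43)

Elasticity = (7/43) · (43 / (7·ln(43))) = 1/ln(43) ≈ 0.2659

Interpretation: for a small percentage change in X, the percentage change in Y is approximately 0.27 times as large.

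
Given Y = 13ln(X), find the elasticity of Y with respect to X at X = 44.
Elasticity = 1/ln(44) ≈ 0.2643

Elasticity = (dY/dX) · (X/Y)

dY/dX = 13/X
At X = 44: dY/dX = 13/44, Y = 13·ln(44)

Elasticity = (13/44) · (44 / (13·ln(44))) = 1/ln(44) ≈ 0.2643

Interpretation: for a small percentage change in X, the percentage change in Y is approximately 0.26 times as large.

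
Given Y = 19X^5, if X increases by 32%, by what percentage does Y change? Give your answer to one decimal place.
300.7%

For Y = 19X^5:
If X → X(1 + 0.32)
Then Y → Y · (1 + 0.32)^5
     ≈ Y · 4.0075

Percentage change = ((1 + 0.32)^5 − 1) × 100% ≈ 300.7%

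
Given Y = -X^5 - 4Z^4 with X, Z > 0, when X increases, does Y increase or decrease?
Y decreases

Taking the partial derivative:
∂Y/∂X = -5X^4

∂Y/∂X = -5X^4 < 0 (assuming positive values)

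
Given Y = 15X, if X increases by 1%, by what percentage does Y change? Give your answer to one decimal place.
1.0%

For Y = 15X:
If X → X(1 + 0.01)
Then Y → Y · (1 + 0.01)^1
     = Y · 1.0100

Percentage change = ((1 + 0.01)^1 − 1) × 100% = 1.0%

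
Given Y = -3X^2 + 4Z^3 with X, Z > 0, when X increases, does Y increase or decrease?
Y decreases

Taking the partial derivative:
∂Y/∂X = -6X

∂Y/∂X = -6X < 0 (assuming positive values)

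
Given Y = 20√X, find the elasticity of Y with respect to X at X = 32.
Elasticity = 1/2

Elasticity = (dY/dX) · (X/Y)

dY/dX = 10/√X
At X = 32: dY/dX = 5·√2/4, Y = 80·√2

Elasticity = (5·√2/4) · (32 / (80·√2)) = 1/2

Interpretation: for a small percentage change in X, the percentage change in Y is approximately 0.50 times as large.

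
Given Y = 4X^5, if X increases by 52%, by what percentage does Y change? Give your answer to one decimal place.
711.4%

For Y = 4X^5:
If X → X(1 + 0.52)
Then Y → Y · (1 + 0.52)^5
     ≈ Y · 8.1137

Percentage change = ((1 + 0.52)^5 − 1) × 100% ≈ 711.4%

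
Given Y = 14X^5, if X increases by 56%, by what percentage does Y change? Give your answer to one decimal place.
823.9%

For Y = 14X^5:
If X → X(1 + 0.56)
Then Y → Y · (1 + 0.56)^5
     ≈ Y · 9.2390

Percentage change = ((1 + 0.56)^5 − 1) × 100% ≈ 823.9%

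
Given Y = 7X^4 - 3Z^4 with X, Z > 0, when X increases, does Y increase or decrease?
Y increases

Taking the partial derivative:
∂Y/∂X = 28X^3

∂Y/∂X = 28X^3 > 0 (assuming positive values)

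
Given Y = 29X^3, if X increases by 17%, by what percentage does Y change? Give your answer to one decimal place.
60.2%

For Y = 29X^3:
If X → X(1 + 0.17)
Then Y → Y · (1 + 0.17)^3
     ≈ Y · 1.6016

Percentage change = ((1 + 0.17)^3 − 1) × 100% ≈ 60.2%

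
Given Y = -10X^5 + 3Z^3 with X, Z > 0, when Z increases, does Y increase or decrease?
Y increases

Taking the partial derivative:
∂Y/∂Z = 9Z^2

∂Y/∂Z = 9Z^2 > 0 (assuming positive values)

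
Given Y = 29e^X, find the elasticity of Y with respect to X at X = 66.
Elasticity = 66

Elasticity = (dY/dX) · (X/Y)

dY/dX = 29·e^X
At X = 66: dY/dX = 29·e^66, Y = 29·e^66

Elasticity = (29·e^66) · (66 / (29·e^66)) = 66

Interpretation: for a small percentage change in X, the percentage change in Y is approximately 66.00 times as large.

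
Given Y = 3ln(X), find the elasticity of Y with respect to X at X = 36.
Elasticity = 1/ln(36) ≈ 0.2791

Elasticity = (dY/dX) · (X/Y)

dY/dX = 3/X
At X = 36: dY/dX = 1/12, Y = 3·ln(36)

Elasticity = (1/12) · (36 / (3·ln(36))) = 1/ln(36) ≈ 0.2791

Interpretation: for a small percentage change in X, the percentage change in Y is approximately 0.28 times as large.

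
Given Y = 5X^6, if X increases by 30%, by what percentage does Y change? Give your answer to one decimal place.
382.7%

For Y = 5X^6:
If X → X(1 + 0.3)
Then Y → Y · (1 + 0.3)^6
     ≈ Y · 4.8268

Percentage change = ((1 + 0.3)^6 − 1) × 100% ≈ 382.7%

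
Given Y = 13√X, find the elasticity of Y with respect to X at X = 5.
Elasticity = 1/2

Elasticity = (dY/dX) · (X/Y)

dY/dX = 13/(2·√X)
At X = 5: dY/dX = 13·√5/10, Y = 13·√5

Elasticity = (13·√5/10) · (5 / (13·√5)) = 1/2

Interpretation: for a small percentage change in X, the percentage change in Y is approximately 0.50 times as large.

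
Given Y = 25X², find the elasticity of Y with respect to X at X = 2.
Elasticity = 2

Elasticity = (dY/dX) · (X/Y)

dY/dX = 50·X
At X = 2: dY/dX = 100, Y = 100

Elasticity = 100 · (2 / 100) = 2

Interpretation: for a small percentage change in X, the percentage change in Y is approximately 2.00 times as large.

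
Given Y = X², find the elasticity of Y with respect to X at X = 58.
Elasticity = 2

Elasticity = (dY/dX) · (X/Y)

dY/dX = 2·X
At X = 58: dY/dX = 116, Y = 3364

Elasticity = 116 · (58 / 3364) = 2

Interpretation: for a small percentage change in X, the percentage change in Y is approximately 2.00 times as large.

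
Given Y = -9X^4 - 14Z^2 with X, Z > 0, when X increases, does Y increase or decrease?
Y decreases

Taking the partial derivative:
∂Y/∂X = -36X^3

∂Y/∂X = -36X^3 < 0 (assuming positive values)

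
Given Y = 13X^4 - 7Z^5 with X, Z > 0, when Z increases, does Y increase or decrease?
Y decreases

Taking the partial derivative:
∂Y/∂Z = -35Z^4

∂Y/∂Z = -35Z^4 < 0 (assuming positive values)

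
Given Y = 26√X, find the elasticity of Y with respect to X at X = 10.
Elasticity = 1/2

Elasticity = (dY/dX) · (X/Y)

dY/dX = 13/√X
At X = 10: dY/dX = 13·√10/10, Y = 26·√10

Elasticity = (13·√10/10) · (10 / (26·√10)) = 1/2

Interpretation: for a small percentage change in X, the percentage change in Y is approximately 0.50 times as large.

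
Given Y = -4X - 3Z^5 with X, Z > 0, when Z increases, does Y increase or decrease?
Y decreases

Taking the partial derivative:
∂Y/∂Z = -15Z^4

∂Y/∂Z = -15Z^4 < 0 (assuming positive values)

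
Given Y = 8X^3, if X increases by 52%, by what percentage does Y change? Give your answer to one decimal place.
251.2%

For Y = 8X^3:
If X → X(1 + 0.52)
Then Y → Y · (1 + 0.52)^3
     ≈ Y · 3.5118

Percentage change = ((1 + 0.52)^3 − 1) × 100% ≈ 251.2%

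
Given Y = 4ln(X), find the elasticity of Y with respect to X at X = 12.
Elasticity = 1/ln(12) ≈ 0.4024

Elasticity = (dY/dX) · (X/Y)

dY/dX = 4/X
At X = 12: dY/dX = 1/3, Y = 4·ln(12)

Elasticity = (1/3) · (12 / (4·ln(12))) = 1/ln(12) ≈ 0.4024

Interpretation: for a small percentage change in X, the percentage change in Y is approximately 0.40 times as large.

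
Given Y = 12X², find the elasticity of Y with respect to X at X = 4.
Elasticity = 2

Elasticity = (dY/dX) · (X/Y)

dY/dX = 24·X
At X = 4: dY/dX = 96, Y = 192

Elasticity = 96 · (4 / 192) = 2

Interpretation: for a small percentage change in X, the percentage change in Y is approximately 2.00 times as large.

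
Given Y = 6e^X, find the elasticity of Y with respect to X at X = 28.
Elasticity = 28

Elasticity = (dY/dX) · (X/Y)

dY/dX = 6·e^X
At X = 28: dY/dX = 6·e^28, Y = 6·e^28

Elasticity = (6·e^28) · (28 / (6·e^28)) = 28

Interpretation: for a small percentage change in X, the percentage change in Y is approximately 28.00 times as large.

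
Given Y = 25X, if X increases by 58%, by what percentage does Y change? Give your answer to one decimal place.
58.0%

For Y = 25X:
If X → X(1 + 0.58)
Then Y → Y · (1 + 0.58)^1
     = Y · 1.5800

Percentage change = ((1 + 0.58)^1 − 1) × 100% = 58.0%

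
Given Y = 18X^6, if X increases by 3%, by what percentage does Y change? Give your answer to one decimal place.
19.4%

For Y = 18X^6:
If X → X(1 + 0.03)
Then Y → Y · (1 + 0.03)^6
     ≈ Y · 1.1941

Percentage change = ((1 + 0.03)^6 − 1) × 100% ≈ 19.4%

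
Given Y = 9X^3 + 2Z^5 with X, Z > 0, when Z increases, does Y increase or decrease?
Y increases

Taking the partial derivative:
∂Y/∂Z = 10Z^4

∂Y/∂Z = 10Z^4 > 0 (assuming positive values)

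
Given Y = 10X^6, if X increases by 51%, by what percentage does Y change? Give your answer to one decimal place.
1085.4%

For Y = 10X^6:
If X → X(1 + 0.51)
Then Y → Y · (1 + 0.51)^6
     ≈ Y · 11.8539

Percentage change = ((1 + 0.51)^6 − 1) × 100% ≈ 1085.4%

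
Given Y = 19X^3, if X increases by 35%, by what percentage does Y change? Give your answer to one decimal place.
146.0%

For Y = 19X^3:
If X → X(1 + 0.35)
Then Y → Y · (1 + 0.35)^3
     ≈ Y · 2.4604

Percentage change = ((1 + 0.35)^3 − 1) × 100% ≈ 146.0%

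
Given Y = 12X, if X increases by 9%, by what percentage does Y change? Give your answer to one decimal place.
9.0%

For Y = 12X:
If X → X(1 + 0.09)
Then Y → Y · (1 + 0.09)^1
     = Y · 1.0900

Percentage change = ((1 + 0.09)^1 − 1) × 100% = 9.0%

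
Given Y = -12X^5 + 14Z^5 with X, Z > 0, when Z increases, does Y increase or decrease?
Y increases

Taking the partial derivative:
∂Y/∂Z = 70Z^4

∂Y/∂Z = 70Z^4 > 0 (assuming positive values)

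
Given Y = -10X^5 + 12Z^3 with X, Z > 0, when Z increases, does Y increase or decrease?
Y increases

Taking the partial derivative:
∂Y/∂Z = 36Z^2

∂Y/∂Z = 36Z^2 > 0 (assuming positive values)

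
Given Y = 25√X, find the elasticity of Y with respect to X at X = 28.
Elasticity = 1/2

Elasticity = (dY/dX) · (X/Y)

dY/dX = 25/(2·√X)
At X = 28: dY/dX = 25·√7/28, Y = 50·√7

Elasticity = (25·√7/28) · (28 / (50·√7)) = 1/2

Interpretation: for a small percentage change in X, the percentage change in Y is approximately 0.50 times as large.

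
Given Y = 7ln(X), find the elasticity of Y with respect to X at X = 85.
Elasticity = 1/ln(85) ≈ 0.2251

Elasticity = (dY/dX) · (X/Y)

dY/dX = 7/X
At X = 85: dY/dX = 7/85, Y = 7·ln(85)

Elasticity = (7/85) · (85 / (7·ln(85))) = 1/ln(85) ≈ 0.2251

Interpretation: for a small percentage change in X, the percentage change in Y is approximately 0.23 times as large.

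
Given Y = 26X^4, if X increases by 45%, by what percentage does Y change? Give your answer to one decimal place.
342.1%

For Y = 26X^4:
If X → X(1 + 0.45)
Then Y → Y · (1 + 0.45)^4
     ≈ Y · 4.4205

Percentage change = ((1 + 0.45)^4 − 1) × 100% ≈ 342.1%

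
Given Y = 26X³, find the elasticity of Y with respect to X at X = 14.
Elasticity = 3

Elasticity = (dY/dX) · (X/Y)

dY/dX = 78·X²
At X = 14: dY/dX = 15288, Y = 71344

Elasticity = 15288 · (14 / 71344) = 3

Interpretation: for a small percentage change in X, the percentage change in Y is approximately 3.00 times as large.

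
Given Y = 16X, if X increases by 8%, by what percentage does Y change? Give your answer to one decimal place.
8.0%

For Y = 16X:
If X → X(1 + 0.08)
Then Y → Y · (1 + 0.08)^1
     = Y · 1.0800

Percentage change = ((1 + 0.08)^1 − 1) × 100% = 8.0%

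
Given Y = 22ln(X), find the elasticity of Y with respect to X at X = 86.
Elasticity = 1/ln(86) ≈ 0.2245

Elasticity = (dY/dX) · (X/Y)

dY/dX = 22/X
At X = 86: dY/dX = 11/43, Y = 22·ln(86)

Elasticity = (11/43) · (86 / (22·ln(86))) = 1/ln(86) ≈ 0.2245

Interpretation: for a small percentage change in X, the percentage change in Y is approximately 0.22 times as large.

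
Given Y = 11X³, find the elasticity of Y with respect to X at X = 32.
Elasticity = 3

Elasticity = (dY/dX) · (X/Y)

dY/dX = 33·X²
At X = 32: dY/dX = 33792, Y = 360448

Elasticity = 33792 · (32 / 360448) = 3

Interpretation: for a small percentage change in X, the percentage change in Y is approximately 3.00 times as large.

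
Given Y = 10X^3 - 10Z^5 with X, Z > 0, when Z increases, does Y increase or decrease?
Y decreases

Taking the partial derivative:
∂Y/∂Z = -50Z^4

∂Y/∂Z = -50Z^4 < 0 (assuming positive values)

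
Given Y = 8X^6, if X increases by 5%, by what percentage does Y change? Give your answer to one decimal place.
34.0%

For Y = 8X^6:
If X → X(1 + 0.05)
Then Y → Y · (1 + 0.05)^6
     ≈ Y · 1.3401

Percentage change = ((1 + 0.05)^6 − 1) × 100% ≈ 34.0%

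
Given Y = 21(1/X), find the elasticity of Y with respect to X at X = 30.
Elasticity = -1

Elasticity = (dY/dX) · (X/Y)

dY/dX = -21/X²
At X = 30: dY/dX = -7/300, Y = 7/10

Elasticity = (-7/300) · (30 / (7/10)) = -1

Interpretation: for a small percentage change in X, the percentage change in Y is approximately -1.00 times as large.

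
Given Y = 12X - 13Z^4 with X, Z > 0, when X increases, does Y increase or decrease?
Y increases

Taking the partial derivative:
∂Y/∂X = 12

∂Y/∂X = 12 > 0 (assuming positive values)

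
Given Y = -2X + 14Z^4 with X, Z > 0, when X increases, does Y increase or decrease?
Y decreases

Taking the partial derivative:
∂Y/∂X = -2

∂Y/∂X = -2 < 0 (assuming positive values)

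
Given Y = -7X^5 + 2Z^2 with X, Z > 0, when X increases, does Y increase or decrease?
Y decreases

Taking the partial derivative:
∂Y/∂X = -35X^4

∂Y/∂X = -35X^4 < 0 (assuming positive values)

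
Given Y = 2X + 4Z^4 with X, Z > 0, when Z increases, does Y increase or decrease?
Y increases

Taking the partial derivative:
∂Y/∂Z = 16Z^3

∂Y/∂Z = 16Z^3 > 0 (assuming positive values)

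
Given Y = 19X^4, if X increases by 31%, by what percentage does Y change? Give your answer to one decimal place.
194.5%

For Y = 19X^4:
If X → X(1 + 0.31)
Then Y → Y · (1 + 0.31)^4
     ≈ Y · 2.9450

Percentage change = ((1 + 0.31)^4 − 1) × 100% ≈ 194.5%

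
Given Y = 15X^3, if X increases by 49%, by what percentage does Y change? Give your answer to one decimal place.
230.8%

For Y = 15X^3:
If X → X(1 + 0.49)
Then Y → Y · (1 + 0.49)^3
     ≈ Y · 3.3079

Percentage change = ((1 + 0.49)^3 − 1) × 100% ≈ 230.8%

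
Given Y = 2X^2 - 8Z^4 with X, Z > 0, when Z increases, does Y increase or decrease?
Y decreases

Taking the partial derivative:
∂Y/∂Z = -32Z^3

∂Y/∂Z = -32Z^3 < 0 (assuming positive values)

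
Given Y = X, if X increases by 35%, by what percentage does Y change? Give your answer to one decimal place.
35.0%

For Y = X:
If X → X(1 + 0.35)
Then Y → Y · (1 + 0.35)^1
     = Y · 1.3500

Percentage change = ((1 + 0.35)^1 − 1) × 100% = 35.0%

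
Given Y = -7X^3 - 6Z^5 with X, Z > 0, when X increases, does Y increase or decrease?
Y decreases

Taking the partial derivative:
∂Y/∂X = -21X^2

∂Y/∂X = -21X^2 < 0 (assuming positive values)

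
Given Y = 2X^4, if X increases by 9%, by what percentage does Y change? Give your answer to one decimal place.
41.2%

For Y = 2X^4:
If X → X(1 + 0.09)
Then Y → Y · (1 + 0.09)^4
     ≈ Y · 1.4116

Percentage change = ((1 + 0.09)^4 − 1) × 100% ≈ 41.2%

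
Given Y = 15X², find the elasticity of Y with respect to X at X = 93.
Elasticity = 2

Elasticity = (dY/dX) · (X/Y)

dY/dX = 30·X
At X = 93: dY/dX = 2790, Y = 129735

Elasticity = 2790 · (93 / 129735) = 2

Interpretation: for a small percentage change in X, the percentage change in Y is approximately 2.00 times as large.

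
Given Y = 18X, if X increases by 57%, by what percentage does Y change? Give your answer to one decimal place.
57.0%

For Y = 18X:
If X → X(1 + 0.57)
Then Y → Y · (1 + 0.57)^1
     = Y · 1.5700

Percentage change = ((1 + 0.57)^1 − 1) × 100% = 57.0%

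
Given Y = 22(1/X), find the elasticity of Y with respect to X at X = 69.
Elasticity = -1

Elasticity = (dY/dX) · (X/Y)

dY/dX = -22/X²
At X = 69: dY/dX = -22/4761, Y = 22/69

Elasticity = (-22/4761) · (69 / (22/69)) = -1

Interpretation: for a small percentage change in X, the percentage change in Y is approximately -1.00 times as large.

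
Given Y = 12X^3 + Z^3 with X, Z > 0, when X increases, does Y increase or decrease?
Y increases

Taking the partial derivative:
∂Y/∂X = 36X^2

∂Y/∂X = 36X^2 > 0 (assuming positive values)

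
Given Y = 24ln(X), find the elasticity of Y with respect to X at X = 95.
Elasticity = 1/ln(95) ≈ 0.2196

Elasticity = (dY/dX) · (X/Y)

dY/dX = 24/X
At X = 95: dY/dX = 24/95, Y = 24·ln(95)

Elasticity = (24/95) · (95 / (24·ln(95))) = 1/ln(95) ≈ 0.2196

Interpretation: for a small percentage change in X, the percentage change in Y is approximately 0.22 times as large.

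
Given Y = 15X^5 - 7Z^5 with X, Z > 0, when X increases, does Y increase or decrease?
Y increases

Taking the partial derivative:
∂Y/∂X = 75X^4

∂Y/∂X = 75X^4 > 0 (assuming positive values)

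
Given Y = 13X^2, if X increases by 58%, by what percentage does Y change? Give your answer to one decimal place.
149.6%

For Y = 13X^2:
If X → X(1 + 0.58)
Then Y → Y · (1 + 0.58)^2
     = Y · 2.4964

Percentage change = ((1 + 0.58)^2 − 1) × 100% ≈ 149.6%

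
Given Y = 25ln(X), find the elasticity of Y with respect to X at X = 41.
Elasticity = 1/ln(41) ≈ 0.2693

Elasticity = (dY/dX) · (X/Y)

dY/dX = 25/X
At X = 41: dY/dX = 25/41, Y = 25·ln(41)

Elasticity = (25/41) · (41 / (25·ln(41))) = 1/ln(41) ≈ 0.2693

Interpretation: for a small percentage change in X, the percentage change in Y is approximately 0.27 times as large.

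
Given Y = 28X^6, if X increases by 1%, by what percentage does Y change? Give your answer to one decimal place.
6.2%

For Y = 28X^6:
If X → X(1 + 0.01)
Then Y → Y · (1 + 0.01)^6
     ≈ Y · 1.0615

Percentage change = ((1 + 0.01)^6 − 1) × 100% ≈ 6.2%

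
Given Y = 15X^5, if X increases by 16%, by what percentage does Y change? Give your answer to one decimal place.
110.0%

For Y = 15X^5:
If X → X(1 + 0.16)
Then Y → Y · (1 + 0.16)^5
     ≈ Y · 2.1003

Percentage change = ((1 + 0.16)^5 − 1) × 100% ≈ 110.0%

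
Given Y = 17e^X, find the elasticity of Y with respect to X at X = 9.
Elasticity = 9

Elasticity = (dY/dX) · (X/Y)

dY/dX = 17·e^X
At X = 9: dY/dX = 17·e^9, Y = 17·e^9

Elasticity = (17·e^9) · (9 / (17·e^9)) = 9

Interpretation: for a small percentage change in X, the percentage change in Y is approximately 9.00 times as large.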